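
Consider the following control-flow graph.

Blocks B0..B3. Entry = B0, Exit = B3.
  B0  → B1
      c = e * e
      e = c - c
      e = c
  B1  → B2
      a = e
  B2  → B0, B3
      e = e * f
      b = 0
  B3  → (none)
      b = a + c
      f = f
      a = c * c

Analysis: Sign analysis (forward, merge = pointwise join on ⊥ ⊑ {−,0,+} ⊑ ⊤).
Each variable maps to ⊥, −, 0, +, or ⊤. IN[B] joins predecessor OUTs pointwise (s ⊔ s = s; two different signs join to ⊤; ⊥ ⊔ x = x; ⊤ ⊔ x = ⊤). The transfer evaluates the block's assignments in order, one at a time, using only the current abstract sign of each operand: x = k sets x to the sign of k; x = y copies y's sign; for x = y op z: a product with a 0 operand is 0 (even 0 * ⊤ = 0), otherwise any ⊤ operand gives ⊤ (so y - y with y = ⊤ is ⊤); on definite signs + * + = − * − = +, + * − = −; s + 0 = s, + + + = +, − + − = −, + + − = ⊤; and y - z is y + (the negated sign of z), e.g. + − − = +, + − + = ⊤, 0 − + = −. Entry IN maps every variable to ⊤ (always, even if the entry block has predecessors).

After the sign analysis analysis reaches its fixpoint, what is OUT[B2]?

Answer: {a: ⊤, b: 0, c: ⊤, d: ⊤, e: ⊤, f: ⊤}

Working:
Per-block solution:
  B0:   IN=(all ⊤)   OUT=(all ⊤)
  B1:   IN=(all ⊤)   OUT=(all ⊤)
  B2:   IN=(all ⊤)   OUT={b:0; rest ⊤}
  B3:   IN={b:0; rest ⊤}   OUT=(all ⊤)

Merge at B2: IN[B2] = OUT[B1] = {a: ⊤, b: ⊤, c: ⊤, d: ⊤, e: ⊤, f: ⊤}
Applying B2's transfer function to that IN value gives OUT[B2] (row B2 above).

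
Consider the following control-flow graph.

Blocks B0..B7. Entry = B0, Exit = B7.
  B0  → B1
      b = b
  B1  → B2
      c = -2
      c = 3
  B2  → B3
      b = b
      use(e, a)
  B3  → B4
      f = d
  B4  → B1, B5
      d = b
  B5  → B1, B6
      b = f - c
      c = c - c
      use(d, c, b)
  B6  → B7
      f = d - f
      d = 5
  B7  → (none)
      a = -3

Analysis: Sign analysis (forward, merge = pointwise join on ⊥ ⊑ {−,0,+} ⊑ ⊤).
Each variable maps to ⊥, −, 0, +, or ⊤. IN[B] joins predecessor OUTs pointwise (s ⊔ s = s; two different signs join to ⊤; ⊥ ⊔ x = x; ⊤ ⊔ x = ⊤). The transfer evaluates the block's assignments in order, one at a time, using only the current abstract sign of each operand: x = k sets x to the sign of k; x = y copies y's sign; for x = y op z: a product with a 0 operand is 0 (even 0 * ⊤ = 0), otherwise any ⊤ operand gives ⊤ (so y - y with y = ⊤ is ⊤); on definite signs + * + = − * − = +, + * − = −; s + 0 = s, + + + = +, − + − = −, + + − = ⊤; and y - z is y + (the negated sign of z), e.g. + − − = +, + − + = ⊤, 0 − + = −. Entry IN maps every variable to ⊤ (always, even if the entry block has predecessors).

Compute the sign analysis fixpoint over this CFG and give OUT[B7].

Answer: {a: -, b: ⊤, c: ⊤, d: +, e: ⊤, f: ⊤}

Derivation:
Per-block solution:
  B0:   IN=(all ⊤)   OUT=(all ⊤)
  B1:   IN=(all ⊤)   OUT={c:+; rest ⊤}
  B2:   IN={c:+; rest ⊤}   OUT={c:+; rest ⊤}
  B3:   IN={c:+; rest ⊤}   OUT={c:+; rest ⊤}
  B4:   IN={c:+; rest ⊤}   OUT={c:+; rest ⊤}
  B5:   IN={c:+; rest ⊤}   OUT=(all ⊤)
  B6:   IN=(all ⊤)   OUT={d:+; rest ⊤}
  B7:   IN={d:+; rest ⊤}   OUT={a:-, d:+; rest ⊤}

Merge at B7: IN[B7] = OUT[B6] = {a: ⊤, b: ⊤, c: ⊤, d: +, e: ⊤, f: ⊤}
Applying B7's transfer function to that IN value gives OUT[B7] (row B7 above).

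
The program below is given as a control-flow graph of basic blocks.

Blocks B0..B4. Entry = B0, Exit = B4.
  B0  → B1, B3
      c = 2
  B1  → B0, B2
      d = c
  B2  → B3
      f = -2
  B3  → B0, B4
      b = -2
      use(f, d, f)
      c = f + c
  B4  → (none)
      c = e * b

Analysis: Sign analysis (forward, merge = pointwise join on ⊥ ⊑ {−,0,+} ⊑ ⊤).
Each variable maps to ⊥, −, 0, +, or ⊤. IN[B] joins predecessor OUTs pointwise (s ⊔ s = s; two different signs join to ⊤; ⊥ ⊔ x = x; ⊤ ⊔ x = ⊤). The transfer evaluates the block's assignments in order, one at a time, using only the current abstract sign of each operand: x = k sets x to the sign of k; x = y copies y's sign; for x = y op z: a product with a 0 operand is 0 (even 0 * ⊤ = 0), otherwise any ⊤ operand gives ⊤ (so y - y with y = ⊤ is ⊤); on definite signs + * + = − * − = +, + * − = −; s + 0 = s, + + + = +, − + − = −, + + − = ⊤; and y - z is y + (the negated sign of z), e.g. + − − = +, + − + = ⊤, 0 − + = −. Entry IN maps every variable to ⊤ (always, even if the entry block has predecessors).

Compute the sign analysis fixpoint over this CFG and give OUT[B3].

Answer: {a: ⊤, b: -, c: ⊤, d: ⊤, e: ⊤, f: ⊤}

Trace:
Per-block solution:
  B0:   IN=(all ⊤)   OUT={c:+; rest ⊤}
  B1:   IN={c:+; rest ⊤}   OUT={c:+, d:+; rest ⊤}
  B2:   IN={c:+, d:+; rest ⊤}   OUT={c:+, d:+, f:-; rest ⊤}
  B3:   IN={c:+; rest ⊤}   OUT={b:-; rest ⊤}
  B4:   IN={b:-; rest ⊤}   OUT={b:-; rest ⊤}

Merge at B3: IN[B3] = OUT[B0] ⊔ OUT[B2] = {a: ⊤, b: ⊤, c: +, d: ⊤, e: ⊤, f: ⊤}
Applying B3's transfer function to that IN value gives OUT[B3] (row B3 above).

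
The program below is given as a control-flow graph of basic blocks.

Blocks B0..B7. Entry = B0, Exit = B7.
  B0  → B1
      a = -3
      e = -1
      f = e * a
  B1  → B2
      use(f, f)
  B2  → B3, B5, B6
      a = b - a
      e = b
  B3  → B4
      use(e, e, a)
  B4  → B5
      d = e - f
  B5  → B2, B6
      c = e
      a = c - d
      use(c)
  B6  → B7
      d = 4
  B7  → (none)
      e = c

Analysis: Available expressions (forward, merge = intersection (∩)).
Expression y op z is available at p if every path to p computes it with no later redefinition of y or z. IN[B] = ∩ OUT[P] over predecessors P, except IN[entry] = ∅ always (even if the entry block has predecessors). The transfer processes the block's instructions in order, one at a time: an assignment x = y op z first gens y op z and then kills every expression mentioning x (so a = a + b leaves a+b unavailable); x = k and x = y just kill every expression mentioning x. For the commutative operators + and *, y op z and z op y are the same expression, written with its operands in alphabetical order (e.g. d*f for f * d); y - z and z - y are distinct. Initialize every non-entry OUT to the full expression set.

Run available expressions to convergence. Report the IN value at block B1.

Answer: {a*e}

Trace:
Per-block solution:
  B0:   IN={}   OUT={a*e}
  B1:   IN={a*e}   OUT={a*e}
  B2:   IN={}   OUT={}
  B3:   IN={}   OUT={}
  B4:   IN={}   OUT={e-f}
  B5:   IN={}   OUT={c-d}
  B6:   IN={}   OUT={}
  B7:   IN={}   OUT={}

Merge at B1: IN[B1] = OUT[B0] = {a*e}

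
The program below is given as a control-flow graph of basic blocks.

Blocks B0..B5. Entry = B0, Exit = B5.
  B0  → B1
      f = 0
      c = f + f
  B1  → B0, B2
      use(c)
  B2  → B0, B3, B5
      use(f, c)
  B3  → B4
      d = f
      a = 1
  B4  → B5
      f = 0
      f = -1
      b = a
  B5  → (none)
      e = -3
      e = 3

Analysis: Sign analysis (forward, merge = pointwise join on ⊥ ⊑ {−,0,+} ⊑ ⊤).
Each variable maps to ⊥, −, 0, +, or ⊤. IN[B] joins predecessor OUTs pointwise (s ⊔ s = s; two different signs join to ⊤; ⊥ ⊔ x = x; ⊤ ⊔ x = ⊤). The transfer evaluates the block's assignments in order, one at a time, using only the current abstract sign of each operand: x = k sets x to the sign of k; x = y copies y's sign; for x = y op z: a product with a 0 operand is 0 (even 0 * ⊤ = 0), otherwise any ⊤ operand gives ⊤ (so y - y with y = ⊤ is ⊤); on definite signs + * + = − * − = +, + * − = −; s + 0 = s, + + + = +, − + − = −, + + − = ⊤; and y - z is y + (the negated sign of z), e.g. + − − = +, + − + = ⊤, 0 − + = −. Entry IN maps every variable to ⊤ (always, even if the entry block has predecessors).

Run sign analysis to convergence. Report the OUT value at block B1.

Answer: {a: ⊤, b: ⊤, c: 0, d: ⊤, e: ⊤, f: 0}

Working:
Per-block solution:
  B0:   IN=(all ⊤)   OUT={c:0, f:0; rest ⊤}
  B1:   IN={c:0, f:0; rest ⊤}   OUT={c:0, f:0; rest ⊤}
  B2:   IN={c:0, f:0; rest ⊤}   OUT={c:0, f:0; rest ⊤}
  B3:   IN={c:0, f:0; rest ⊤}   OUT={a:+, c:0, d:0, f:0; rest ⊤}
  B4:   IN={a:+, c:0, d:0, f:0; rest ⊤}   OUT={a:+, b:+, c:0, d:0, f:-; rest ⊤}
  B5:   IN={c:0; rest ⊤}   OUT={c:0, e:+; rest ⊤}

Merge at B1: IN[B1] = OUT[B0] = {a: ⊤, b: ⊤, c: 0, d: ⊤, e: ⊤, f: 0}
Applying B1's transfer function to that IN value gives OUT[B1] (row B1 above).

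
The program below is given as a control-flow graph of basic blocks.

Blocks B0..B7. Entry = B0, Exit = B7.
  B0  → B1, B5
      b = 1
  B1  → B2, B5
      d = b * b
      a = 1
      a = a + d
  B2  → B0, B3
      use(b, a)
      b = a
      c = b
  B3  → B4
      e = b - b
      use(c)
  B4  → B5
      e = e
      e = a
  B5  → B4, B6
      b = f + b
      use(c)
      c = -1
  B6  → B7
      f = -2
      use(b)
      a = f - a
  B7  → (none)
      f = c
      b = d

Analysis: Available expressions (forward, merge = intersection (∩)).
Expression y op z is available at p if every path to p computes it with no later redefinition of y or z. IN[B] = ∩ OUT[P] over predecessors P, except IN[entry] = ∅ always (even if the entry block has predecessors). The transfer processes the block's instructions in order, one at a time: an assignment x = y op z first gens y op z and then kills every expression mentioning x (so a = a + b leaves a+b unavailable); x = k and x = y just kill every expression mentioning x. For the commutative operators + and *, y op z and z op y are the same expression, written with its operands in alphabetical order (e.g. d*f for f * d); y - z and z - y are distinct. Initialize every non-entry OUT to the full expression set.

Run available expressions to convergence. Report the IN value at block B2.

Answer: {b*b}

Derivation:
Converged values:
  B0:  IN={}  OUT={}
  B1:  IN={}  OUT={b*b}
  B2:  IN={b*b}  OUT={}
  B3:  IN={}  OUT={b-b}
  B4:  IN={}  OUT={}
  B5:  IN={}  OUT={}
  B6:  IN={}  OUT={}
  B7:  IN={}  OUT={}

Merge at B2: IN[B2] = OUT[B1] = {b*b}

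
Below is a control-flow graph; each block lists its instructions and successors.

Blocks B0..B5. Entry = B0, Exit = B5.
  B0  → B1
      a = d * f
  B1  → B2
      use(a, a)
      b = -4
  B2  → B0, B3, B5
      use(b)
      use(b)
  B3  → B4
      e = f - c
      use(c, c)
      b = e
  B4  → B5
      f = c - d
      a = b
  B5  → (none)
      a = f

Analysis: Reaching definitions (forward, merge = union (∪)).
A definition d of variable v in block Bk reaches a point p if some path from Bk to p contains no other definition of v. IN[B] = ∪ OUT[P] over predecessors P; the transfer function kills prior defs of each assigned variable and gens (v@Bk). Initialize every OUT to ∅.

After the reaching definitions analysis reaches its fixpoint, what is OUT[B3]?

Answer: {a@B0, b@B3, e@B3}

Working:
Converged values:
  B0:   IN={a@B0, b@B1}   OUT={a@B0, b@B1}
  B1:   IN={a@B0, b@B1}   OUT={a@B0, b@B1}
  B2:   IN={a@B0, b@B1}   OUT={a@B0, b@B1}
  B3:   IN={a@B0, b@B1}   OUT={a@B0, b@B3, e@B3}
  B4:   IN={a@B0, b@B3, e@B3}   OUT={a@B4, b@B3, e@B3, f@B4}
  B5:   IN={a@B0, a@B4, b@B1, b@B3, e@B3, f@B4}   OUT={a@B5, b@B1, b@B3, e@B3, f@B4}

Merge at B3: IN[B3] = OUT[B2] = {a@B0, b@B1}
Applying B3's transfer function to that IN value gives OUT[B3] (row B3 above).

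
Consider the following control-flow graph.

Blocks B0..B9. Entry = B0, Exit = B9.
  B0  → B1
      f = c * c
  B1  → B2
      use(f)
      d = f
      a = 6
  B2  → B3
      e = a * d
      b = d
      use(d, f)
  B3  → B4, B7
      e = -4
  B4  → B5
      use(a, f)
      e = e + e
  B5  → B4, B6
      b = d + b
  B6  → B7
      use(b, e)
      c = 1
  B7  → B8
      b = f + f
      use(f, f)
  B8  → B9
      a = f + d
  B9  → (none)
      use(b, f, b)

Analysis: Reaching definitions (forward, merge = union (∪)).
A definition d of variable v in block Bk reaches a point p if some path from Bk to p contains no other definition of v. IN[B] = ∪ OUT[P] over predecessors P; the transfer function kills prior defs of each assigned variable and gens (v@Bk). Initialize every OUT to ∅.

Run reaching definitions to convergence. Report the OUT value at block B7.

Per-block solution:
  B0:   IN={}   OUT={f@B0}
  B1:   IN={f@B0}   OUT={a@B1, d@B1, f@B0}
  B2:   IN={a@B1, d@B1, f@B0}   OUT={a@B1, b@B2, d@B1, e@B2, f@B0}
  B3:   IN={a@B1, b@B2, d@B1, e@B2, f@B0}   OUT={a@B1, b@B2, d@B1, e@B3, f@B0}
  B4:   IN={a@B1, b@B2, b@B5, d@B1, e@B3, e@B4, f@B0}   OUT={a@B1, b@B2, b@B5, d@B1, e@B4, f@B0}
  B5:   IN={a@B1, b@B2, b@B5, d@B1, e@B4, f@B0}   OUT={a@B1, b@B5, d@B1, e@B4, f@B0}
  B6:   IN={a@B1, b@B5, d@B1, e@B4, f@B0}   OUT={a@B1, b@B5, c@B6, d@B1, e@B4, f@B0}
  B7:   IN={a@B1, b@B2, b@B5, c@B6, d@B1, e@B3, e@B4, f@B0}   OUT={a@B1, b@B7, c@B6, d@B1, e@B3, e@B4, f@B0}
  B8:   IN={a@B1, b@B7, c@B6, d@B1, e@B3, e@B4, f@B0}   OUT={a@B8, b@B7, c@B6, d@B1, e@B3, e@B4, f@B0}
  B9:   IN={a@B8, b@B7, c@B6, d@B1, e@B3, e@B4, f@B0}   OUT={a@B8, b@B7, c@B6, d@B1, e@B3, e@B4, f@B0}

Merge at B7: IN[B7] = OUT[B3] ⊔ OUT[B6] = {a@B1, b@B2, b@B5, c@B6, d@B1, e@B3, e@B4, f@B0}
Applying B7's transfer function to that IN value gives OUT[B7] (row B7 above).

Answer: {a@B1, b@B7, c@B6, d@B1, e@B3, e@B4, f@B0}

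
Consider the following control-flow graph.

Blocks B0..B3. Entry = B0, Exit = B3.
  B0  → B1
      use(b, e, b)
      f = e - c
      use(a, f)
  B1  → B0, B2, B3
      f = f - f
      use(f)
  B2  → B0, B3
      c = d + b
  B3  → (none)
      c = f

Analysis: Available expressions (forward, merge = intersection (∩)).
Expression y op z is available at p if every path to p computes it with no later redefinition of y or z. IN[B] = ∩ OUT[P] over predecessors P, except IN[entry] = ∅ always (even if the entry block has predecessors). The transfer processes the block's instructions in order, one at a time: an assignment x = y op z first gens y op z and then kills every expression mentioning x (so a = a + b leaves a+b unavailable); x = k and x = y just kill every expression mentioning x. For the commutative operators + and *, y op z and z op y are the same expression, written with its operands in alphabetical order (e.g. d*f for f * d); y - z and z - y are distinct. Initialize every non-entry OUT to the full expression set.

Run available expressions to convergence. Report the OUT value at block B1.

Per-block solution:
  B0:   IN={}   OUT={e-c}
  B1:   IN={e-c}   OUT={e-c}
  B2:   IN={e-c}   OUT={b+d}
  B3:   IN={}   OUT={}

Merge at B1: IN[B1] = OUT[B0] = {e-c}
Applying B1's transfer function to that IN value gives OUT[B1] (row B1 above).

Answer: {e-c}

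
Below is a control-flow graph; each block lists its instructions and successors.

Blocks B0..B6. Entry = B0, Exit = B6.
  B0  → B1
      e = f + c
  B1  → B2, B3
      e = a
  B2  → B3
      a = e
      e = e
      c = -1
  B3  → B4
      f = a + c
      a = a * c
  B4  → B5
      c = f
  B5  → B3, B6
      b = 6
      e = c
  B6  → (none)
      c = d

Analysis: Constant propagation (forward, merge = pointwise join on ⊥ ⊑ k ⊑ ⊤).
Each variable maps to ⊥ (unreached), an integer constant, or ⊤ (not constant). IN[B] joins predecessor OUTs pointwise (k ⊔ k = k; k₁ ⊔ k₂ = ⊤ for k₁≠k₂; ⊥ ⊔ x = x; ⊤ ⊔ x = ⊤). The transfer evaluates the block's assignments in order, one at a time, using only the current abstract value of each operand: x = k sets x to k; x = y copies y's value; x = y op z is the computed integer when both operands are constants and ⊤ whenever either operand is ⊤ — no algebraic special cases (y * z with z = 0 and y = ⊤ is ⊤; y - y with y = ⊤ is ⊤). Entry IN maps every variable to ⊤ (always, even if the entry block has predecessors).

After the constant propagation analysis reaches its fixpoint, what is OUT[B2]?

Fixpoint table:
  B0:  IN=(all ⊤)  OUT=(all ⊤)
  B1:  IN=(all ⊤)  OUT=(all ⊤)
  B2:  IN=(all ⊤)  OUT={c:-1; rest ⊤}
  B3:  IN=(all ⊤)  OUT=(all ⊤)
  B4:  IN=(all ⊤)  OUT=(all ⊤)
  B5:  IN=(all ⊤)  OUT={b:6; rest ⊤}
  B6:  IN={b:6; rest ⊤}  OUT={b:6; rest ⊤}

Merge at B2: IN[B2] = OUT[B1] = {a: ⊤, b: ⊤, c: ⊤, d: ⊤, e: ⊤, f: ⊤}
Applying B2's transfer function to that IN value gives OUT[B2] (row B2 above).

Answer: {a: ⊤, b: ⊤, c: -1, d: ⊤, e: ⊤, f: ⊤}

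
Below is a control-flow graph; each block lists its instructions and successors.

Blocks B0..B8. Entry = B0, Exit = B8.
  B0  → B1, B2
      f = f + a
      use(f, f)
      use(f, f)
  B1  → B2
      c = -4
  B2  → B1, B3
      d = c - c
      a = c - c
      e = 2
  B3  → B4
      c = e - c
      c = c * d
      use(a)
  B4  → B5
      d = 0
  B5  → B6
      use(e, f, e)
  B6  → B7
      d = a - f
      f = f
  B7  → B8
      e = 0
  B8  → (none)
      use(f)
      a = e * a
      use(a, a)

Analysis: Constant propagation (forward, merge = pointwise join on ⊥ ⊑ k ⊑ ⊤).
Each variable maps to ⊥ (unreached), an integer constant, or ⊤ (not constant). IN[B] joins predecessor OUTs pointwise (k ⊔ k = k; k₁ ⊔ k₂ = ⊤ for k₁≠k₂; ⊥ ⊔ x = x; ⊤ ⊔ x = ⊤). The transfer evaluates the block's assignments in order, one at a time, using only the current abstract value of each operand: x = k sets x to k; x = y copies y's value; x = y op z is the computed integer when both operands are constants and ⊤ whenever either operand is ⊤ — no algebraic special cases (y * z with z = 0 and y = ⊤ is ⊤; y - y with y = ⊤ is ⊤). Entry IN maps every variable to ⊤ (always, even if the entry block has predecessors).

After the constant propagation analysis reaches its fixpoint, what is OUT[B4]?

Converged values:
  B0:   IN=(all ⊤)   OUT=(all ⊤)
  B1:   IN=(all ⊤)   OUT={c:-4; rest ⊤}
  B2:   IN=(all ⊤)   OUT={e:2; rest ⊤}
  B3:   IN={e:2; rest ⊤}   OUT={e:2; rest ⊤}
  B4:   IN={e:2; rest ⊤}   OUT={d:0, e:2; rest ⊤}
  B5:   IN={d:0, e:2; rest ⊤}   OUT={d:0, e:2; rest ⊤}
  B6:   IN={d:0, e:2; rest ⊤}   OUT={e:2; rest ⊤}
  B7:   IN={e:2; rest ⊤}   OUT={e:0; rest ⊤}
  B8:   IN={e:0; rest ⊤}   OUT={e:0; rest ⊤}

Merge at B4: IN[B4] = OUT[B3] = {a: ⊤, b: ⊤, c: ⊤, d: ⊤, e: 2, f: ⊤}
Applying B4's transfer function to that IN value gives OUT[B4] (row B4 above).

Answer: {a: ⊤, b: ⊤, c: ⊤, d: 0, e: 2, f: ⊤}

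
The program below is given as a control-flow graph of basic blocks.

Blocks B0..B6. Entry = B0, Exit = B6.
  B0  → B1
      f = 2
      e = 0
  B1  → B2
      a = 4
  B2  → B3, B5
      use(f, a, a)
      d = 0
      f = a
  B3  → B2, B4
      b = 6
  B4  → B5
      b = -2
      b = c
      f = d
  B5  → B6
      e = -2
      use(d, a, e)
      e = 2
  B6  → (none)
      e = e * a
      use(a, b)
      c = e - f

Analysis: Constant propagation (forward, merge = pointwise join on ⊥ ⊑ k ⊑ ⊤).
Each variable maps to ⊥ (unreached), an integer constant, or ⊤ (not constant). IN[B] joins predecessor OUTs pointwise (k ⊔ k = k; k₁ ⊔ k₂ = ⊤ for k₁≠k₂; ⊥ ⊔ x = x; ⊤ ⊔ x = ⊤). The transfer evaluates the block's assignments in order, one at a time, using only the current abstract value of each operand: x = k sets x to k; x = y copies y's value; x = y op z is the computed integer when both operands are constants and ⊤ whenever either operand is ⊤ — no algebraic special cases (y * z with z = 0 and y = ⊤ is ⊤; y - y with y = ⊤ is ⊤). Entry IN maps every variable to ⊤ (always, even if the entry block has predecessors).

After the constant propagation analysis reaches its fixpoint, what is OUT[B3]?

Fixpoint table:
  B0: | IN=(all ⊤) | OUT={e:0, f:2; rest ⊤}
  B1: | IN={e:0, f:2; rest ⊤} | OUT={a:4, e:0, f:2; rest ⊤}
  B2: | IN={a:4, e:0; rest ⊤} | OUT={a:4, d:0, e:0, f:4; rest ⊤}
  B3: | IN={a:4, d:0, e:0, f:4; rest ⊤} | OUT={a:4, b:6, d:0, e:0, f:4; rest ⊤}
  B4: | IN={a:4, b:6, d:0, e:0, f:4; rest ⊤} | OUT={a:4, d:0, e:0, f:0; rest ⊤}
  B5: | IN={a:4, d:0, e:0; rest ⊤} | OUT={a:4, d:0, e:2; rest ⊤}
  B6: | IN={a:4, d:0, e:2; rest ⊤} | OUT={a:4, d:0, e:8; rest ⊤}

Merge at B3: IN[B3] = OUT[B2] = {a: 4, b: ⊤, c: ⊤, d: 0, e: 0, f: 4}
Applying B3's transfer function to that IN value gives OUT[B3] (row B3 above).

Answer: {a: 4, b: 6, c: ⊤, d: 0, e: 0, f: 4}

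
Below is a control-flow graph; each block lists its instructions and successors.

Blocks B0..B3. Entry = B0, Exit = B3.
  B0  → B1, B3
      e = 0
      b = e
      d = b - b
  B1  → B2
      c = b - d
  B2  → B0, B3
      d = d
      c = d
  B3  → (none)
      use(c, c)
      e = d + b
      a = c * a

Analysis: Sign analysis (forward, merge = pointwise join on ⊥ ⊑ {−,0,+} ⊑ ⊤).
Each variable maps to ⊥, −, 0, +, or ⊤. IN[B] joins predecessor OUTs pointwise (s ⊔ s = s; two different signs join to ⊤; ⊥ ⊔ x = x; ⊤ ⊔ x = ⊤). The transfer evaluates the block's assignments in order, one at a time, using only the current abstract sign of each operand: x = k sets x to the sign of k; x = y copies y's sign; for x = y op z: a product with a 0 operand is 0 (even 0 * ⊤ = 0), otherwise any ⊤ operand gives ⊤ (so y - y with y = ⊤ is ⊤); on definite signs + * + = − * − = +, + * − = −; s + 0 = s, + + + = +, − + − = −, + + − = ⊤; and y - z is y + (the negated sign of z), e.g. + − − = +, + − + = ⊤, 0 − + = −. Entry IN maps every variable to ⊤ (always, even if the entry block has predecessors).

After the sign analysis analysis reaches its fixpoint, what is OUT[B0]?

Answer: {a: ⊤, b: 0, c: ⊤, d: 0, e: 0, f: ⊤}

Working:
Converged values:
  B0:   IN=(all ⊤)   OUT={b:0, d:0, e:0; rest ⊤}
  B1:   IN={b:0, d:0, e:0; rest ⊤}   OUT={b:0, c:0, d:0, e:0; rest ⊤}
  B2:   IN={b:0, c:0, d:0, e:0; rest ⊤}   OUT={b:0, c:0, d:0, e:0; rest ⊤}
  B3:   IN={b:0, d:0, e:0; rest ⊤}   OUT={b:0, d:0, e:0; rest ⊤}

Merge at B0 (entry node, so the boundary value (all ⊤) is joined with the incoming edge(s)): IN[B0] = (all ⊤) ⊔ OUT[B2] = {a: ⊤, b: ⊤, c: ⊤, d: ⊤, e: ⊤, f: ⊤}
Applying B0's transfer function to that IN value gives OUT[B0] (row B0 above).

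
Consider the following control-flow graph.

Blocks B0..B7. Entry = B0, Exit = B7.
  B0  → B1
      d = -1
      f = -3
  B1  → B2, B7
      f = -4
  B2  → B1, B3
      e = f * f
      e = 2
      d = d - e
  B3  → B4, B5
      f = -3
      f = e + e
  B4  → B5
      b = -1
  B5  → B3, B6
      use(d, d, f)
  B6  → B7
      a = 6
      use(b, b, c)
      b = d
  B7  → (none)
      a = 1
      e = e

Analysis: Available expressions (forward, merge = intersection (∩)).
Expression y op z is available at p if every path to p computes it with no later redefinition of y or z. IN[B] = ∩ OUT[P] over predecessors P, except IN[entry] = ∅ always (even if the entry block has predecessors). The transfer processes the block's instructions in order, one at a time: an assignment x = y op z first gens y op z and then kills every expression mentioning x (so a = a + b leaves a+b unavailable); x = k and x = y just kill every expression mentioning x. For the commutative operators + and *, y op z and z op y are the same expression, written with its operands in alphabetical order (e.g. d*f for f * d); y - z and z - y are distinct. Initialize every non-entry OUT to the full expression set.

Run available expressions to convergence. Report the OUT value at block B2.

Converged values:
  B0: | IN={} | OUT={}
  B1: | IN={} | OUT={}
  B2: | IN={} | OUT={f*f}
  B3: | IN={} | OUT={e+e}
  B4: | IN={e+e} | OUT={e+e}
  B5: | IN={e+e} | OUT={e+e}
  B6: | IN={e+e} | OUT={e+e}
  B7: | IN={} | OUT={}

Merge at B2: IN[B2] = OUT[B1] = {}
Applying B2's transfer function to that IN value gives OUT[B2] (row B2 above).

Answer: {f*f}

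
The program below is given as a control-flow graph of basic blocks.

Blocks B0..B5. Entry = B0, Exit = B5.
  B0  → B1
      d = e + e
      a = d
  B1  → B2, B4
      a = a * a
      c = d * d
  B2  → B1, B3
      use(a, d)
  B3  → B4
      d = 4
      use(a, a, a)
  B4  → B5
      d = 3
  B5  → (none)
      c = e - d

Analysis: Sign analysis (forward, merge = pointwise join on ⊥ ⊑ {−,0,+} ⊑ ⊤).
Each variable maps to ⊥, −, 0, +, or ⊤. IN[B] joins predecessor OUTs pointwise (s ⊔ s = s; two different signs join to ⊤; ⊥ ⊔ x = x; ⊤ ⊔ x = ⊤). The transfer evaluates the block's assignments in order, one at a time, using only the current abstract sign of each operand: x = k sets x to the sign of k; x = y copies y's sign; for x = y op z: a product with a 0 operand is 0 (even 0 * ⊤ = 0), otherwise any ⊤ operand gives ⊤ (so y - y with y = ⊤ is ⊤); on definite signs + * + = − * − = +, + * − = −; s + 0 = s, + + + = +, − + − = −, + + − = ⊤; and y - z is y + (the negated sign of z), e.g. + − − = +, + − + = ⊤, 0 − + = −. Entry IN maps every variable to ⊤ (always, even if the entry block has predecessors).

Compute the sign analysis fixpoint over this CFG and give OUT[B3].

Fixpoint table:
  B0: | IN=(all ⊤) | OUT=(all ⊤)
  B1: | IN=(all ⊤) | OUT=(all ⊤)
  B2: | IN=(all ⊤) | OUT=(all ⊤)
  B3: | IN=(all ⊤) | OUT={d:+; rest ⊤}
  B4: | IN=(all ⊤) | OUT={d:+; rest ⊤}
  B5: | IN={d:+; rest ⊤} | OUT={d:+; rest ⊤}

Merge at B3: IN[B3] = OUT[B2] = {a: ⊤, b: ⊤, c: ⊤, d: ⊤, e: ⊤, f: ⊤}
Applying B3's transfer function to that IN value gives OUT[B3] (row B3 above).

Answer: {a: ⊤, b: ⊤, c: ⊤, d: +, e: ⊤, f: ⊤}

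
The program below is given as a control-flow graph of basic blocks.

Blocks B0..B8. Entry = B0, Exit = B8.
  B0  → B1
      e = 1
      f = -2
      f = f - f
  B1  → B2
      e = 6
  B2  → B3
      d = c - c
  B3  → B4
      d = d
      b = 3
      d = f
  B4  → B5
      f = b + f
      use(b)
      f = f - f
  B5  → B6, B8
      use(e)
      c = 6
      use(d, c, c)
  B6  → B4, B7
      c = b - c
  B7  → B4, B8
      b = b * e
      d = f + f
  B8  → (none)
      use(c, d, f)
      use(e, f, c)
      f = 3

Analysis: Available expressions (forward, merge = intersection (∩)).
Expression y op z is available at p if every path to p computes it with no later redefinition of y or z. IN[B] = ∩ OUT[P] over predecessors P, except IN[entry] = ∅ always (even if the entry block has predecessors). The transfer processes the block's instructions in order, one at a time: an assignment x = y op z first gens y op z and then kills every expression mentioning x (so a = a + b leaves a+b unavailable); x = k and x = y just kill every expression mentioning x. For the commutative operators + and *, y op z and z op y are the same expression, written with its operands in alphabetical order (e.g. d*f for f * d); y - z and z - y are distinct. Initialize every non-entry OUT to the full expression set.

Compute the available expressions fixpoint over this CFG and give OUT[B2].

Answer: {c-c}

Derivation:
Fixpoint table:
  B0: | IN={} | OUT={}
  B1: | IN={} | OUT={}
  B2: | IN={} | OUT={c-c}
  B3: | IN={c-c} | OUT={c-c}
  B4: | IN={} | OUT={}
  B5: | IN={} | OUT={}
  B6: | IN={} | OUT={}
  B7: | IN={} | OUT={f+f}
  B8: | IN={} | OUT={}

Merge at B2: IN[B2] = OUT[B1] = {}
Applying B2's transfer function to that IN value gives OUT[B2] (row B2 above).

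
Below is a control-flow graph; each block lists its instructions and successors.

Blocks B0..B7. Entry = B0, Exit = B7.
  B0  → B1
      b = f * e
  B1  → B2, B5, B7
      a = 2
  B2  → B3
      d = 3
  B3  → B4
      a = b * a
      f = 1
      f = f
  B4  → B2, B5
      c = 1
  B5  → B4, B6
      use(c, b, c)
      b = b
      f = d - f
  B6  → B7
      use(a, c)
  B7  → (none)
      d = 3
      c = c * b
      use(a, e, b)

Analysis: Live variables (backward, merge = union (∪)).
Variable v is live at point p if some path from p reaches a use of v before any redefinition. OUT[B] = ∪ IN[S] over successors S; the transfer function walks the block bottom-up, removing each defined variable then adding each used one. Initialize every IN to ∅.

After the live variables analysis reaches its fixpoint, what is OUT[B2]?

Converged values:
  B0:  IN={c, d, e, f}  OUT={b, c, d, e, f}
  B1:  IN={b, c, d, e, f}  OUT={a, b, c, d, e, f}
  B2:  IN={a, b, e}  OUT={a, b, d, e}
  B3:  IN={a, b, d, e}  OUT={a, b, d, e, f}
  B4:  IN={a, b, d, e, f}  OUT={a, b, c, d, e, f}
  B5:  IN={a, b, c, d, e, f}  OUT={a, b, c, d, e, f}
  B6:  IN={a, b, c, e}  OUT={a, b, c, e}
  B7:  IN={a, b, c, e}  OUT={}

Merge at B2: OUT[B2] = IN[B3] = {a, b, d, e}

Answer: {a, b, d, e}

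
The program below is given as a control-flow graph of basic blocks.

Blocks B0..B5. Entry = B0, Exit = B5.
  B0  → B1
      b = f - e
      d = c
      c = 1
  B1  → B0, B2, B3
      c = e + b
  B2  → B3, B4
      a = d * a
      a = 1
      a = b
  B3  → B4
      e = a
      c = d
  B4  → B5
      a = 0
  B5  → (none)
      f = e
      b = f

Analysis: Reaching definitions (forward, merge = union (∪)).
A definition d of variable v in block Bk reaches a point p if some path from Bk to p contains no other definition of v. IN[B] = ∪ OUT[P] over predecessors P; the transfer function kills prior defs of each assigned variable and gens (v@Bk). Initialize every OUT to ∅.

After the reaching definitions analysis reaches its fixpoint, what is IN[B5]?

Converged values:
  B0:  IN={b@B0, c@B1, d@B0}  OUT={b@B0, c@B0, d@B0}
  B1:  IN={b@B0, c@B0, d@B0}  OUT={b@B0, c@B1, d@B0}
  B2:  IN={b@B0, c@B1, d@B0}  OUT={a@B2, b@B0, c@B1, d@B0}
  B3:  IN={a@B2, b@B0, c@B1, d@B0}  OUT={a@B2, b@B0, c@B3, d@B0, e@B3}
  B4:  IN={a@B2, b@B0, c@B1, c@B3, d@B0, e@B3}  OUT={a@B4, b@B0, c@B1, c@B3, d@B0, e@B3}
  B5:  IN={a@B4, b@B0, c@B1, c@B3, d@B0, e@B3}  OUT={a@B4, b@B5, c@B1, c@B3, d@B0, e@B3, f@B5}

Merge at B5: IN[B5] = OUT[B4] = {a@B4, b@B0, c@B1, c@B3, d@B0, e@B3}

Answer: {a@B4, b@B0, c@B1, c@B3, d@B0, e@B3}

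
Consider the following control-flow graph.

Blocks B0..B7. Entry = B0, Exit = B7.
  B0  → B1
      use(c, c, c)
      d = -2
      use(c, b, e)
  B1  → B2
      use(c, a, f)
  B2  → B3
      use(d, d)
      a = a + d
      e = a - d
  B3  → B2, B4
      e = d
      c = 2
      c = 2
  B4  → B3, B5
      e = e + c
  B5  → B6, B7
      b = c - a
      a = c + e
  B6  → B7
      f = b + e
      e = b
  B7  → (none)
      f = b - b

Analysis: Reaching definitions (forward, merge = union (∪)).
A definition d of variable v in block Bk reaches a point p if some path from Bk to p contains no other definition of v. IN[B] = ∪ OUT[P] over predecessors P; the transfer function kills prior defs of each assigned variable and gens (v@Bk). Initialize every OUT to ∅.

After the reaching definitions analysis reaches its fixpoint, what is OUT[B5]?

Per-block solution:
  B0:  IN={}  OUT={d@B0}
  B1:  IN={d@B0}  OUT={d@B0}
  B2:  IN={a@B2, c@B3, d@B0, e@B3}  OUT={a@B2, c@B3, d@B0, e@B2}
  B3:  IN={a@B2, c@B3, d@B0, e@B2, e@B4}  OUT={a@B2, c@B3, d@B0, e@B3}
  B4:  IN={a@B2, c@B3, d@B0, e@B3}  OUT={a@B2, c@B3, d@B0, e@B4}
  B5:  IN={a@B2, c@B3, d@B0, e@B4}  OUT={a@B5, b@B5, c@B3, d@B0, e@B4}
  B6:  IN={a@B5, b@B5, c@B3, d@B0, e@B4}  OUT={a@B5, b@B5, c@B3, d@B0, e@B6, f@B6}
  B7:  IN={a@B5, b@B5, c@B3, d@B0, e@B4, e@B6, f@B6}  OUT={a@B5, b@B5, c@B3, d@B0, e@B4, e@B6, f@B7}

Merge at B5: IN[B5] = OUT[B4] = {a@B2, c@B3, d@B0, e@B4}
Applying B5's transfer function to that IN value gives OUT[B5] (row B5 above).

Answer: {a@B5, b@B5, c@B3, d@B0, e@B4}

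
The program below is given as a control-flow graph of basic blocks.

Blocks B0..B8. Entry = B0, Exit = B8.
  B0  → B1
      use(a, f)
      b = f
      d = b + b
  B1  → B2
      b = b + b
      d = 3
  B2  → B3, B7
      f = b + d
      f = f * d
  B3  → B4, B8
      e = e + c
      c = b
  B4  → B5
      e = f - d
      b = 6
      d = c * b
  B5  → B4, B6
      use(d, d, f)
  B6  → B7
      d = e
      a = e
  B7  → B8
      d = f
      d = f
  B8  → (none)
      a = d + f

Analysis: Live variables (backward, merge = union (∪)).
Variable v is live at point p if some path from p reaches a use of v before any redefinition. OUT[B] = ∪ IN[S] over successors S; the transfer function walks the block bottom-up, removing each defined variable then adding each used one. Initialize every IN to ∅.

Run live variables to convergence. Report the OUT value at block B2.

Converged values:
  B0: | IN={a, c, e, f} | OUT={b, c, e}
  B1: | IN={b, c, e} | OUT={b, c, d, e}
  B2: | IN={b, c, d, e} | OUT={b, c, d, e, f}
  B3: | IN={b, c, d, e, f} | OUT={c, d, f}
  B4: | IN={c, d, f} | OUT={c, d, e, f}
  B5: | IN={c, d, e, f} | OUT={c, d, e, f}
  B6: | IN={e, f} | OUT={f}
  B7: | IN={f} | OUT={d, f}
  B8: | IN={d, f} | OUT={}

Merge at B2: OUT[B2] = IN[B3] ⊔ IN[B7] = {b, c, d, e, f}

Answer: {b, c, d, e, f}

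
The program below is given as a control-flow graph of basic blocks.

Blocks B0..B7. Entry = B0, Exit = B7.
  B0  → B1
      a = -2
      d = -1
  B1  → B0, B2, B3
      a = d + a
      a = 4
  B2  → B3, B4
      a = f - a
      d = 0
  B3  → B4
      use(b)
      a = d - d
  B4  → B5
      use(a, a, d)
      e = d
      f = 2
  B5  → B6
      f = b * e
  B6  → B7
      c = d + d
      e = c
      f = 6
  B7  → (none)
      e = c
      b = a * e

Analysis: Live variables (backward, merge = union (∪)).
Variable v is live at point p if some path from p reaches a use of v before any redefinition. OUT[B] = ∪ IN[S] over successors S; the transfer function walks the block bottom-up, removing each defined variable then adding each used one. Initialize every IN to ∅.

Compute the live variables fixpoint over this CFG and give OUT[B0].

Answer: {a, b, d, f}

Trace:
Fixpoint table:
  B0:   IN={b, f}   OUT={a, b, d, f}
  B1:   IN={a, b, d, f}   OUT={a, b, d, f}
  B2:   IN={a, b, f}   OUT={a, b, d}
  B3:   IN={b, d}   OUT={a, b, d}
  B4:   IN={a, b, d}   OUT={a, b, d, e}
  B5:   IN={a, b, d, e}   OUT={a, d}
  B6:   IN={a, d}   OUT={a, c}
  B7:   IN={a, c}   OUT={}

Merge at B0: OUT[B0] = IN[B1] = {a, b, d, f}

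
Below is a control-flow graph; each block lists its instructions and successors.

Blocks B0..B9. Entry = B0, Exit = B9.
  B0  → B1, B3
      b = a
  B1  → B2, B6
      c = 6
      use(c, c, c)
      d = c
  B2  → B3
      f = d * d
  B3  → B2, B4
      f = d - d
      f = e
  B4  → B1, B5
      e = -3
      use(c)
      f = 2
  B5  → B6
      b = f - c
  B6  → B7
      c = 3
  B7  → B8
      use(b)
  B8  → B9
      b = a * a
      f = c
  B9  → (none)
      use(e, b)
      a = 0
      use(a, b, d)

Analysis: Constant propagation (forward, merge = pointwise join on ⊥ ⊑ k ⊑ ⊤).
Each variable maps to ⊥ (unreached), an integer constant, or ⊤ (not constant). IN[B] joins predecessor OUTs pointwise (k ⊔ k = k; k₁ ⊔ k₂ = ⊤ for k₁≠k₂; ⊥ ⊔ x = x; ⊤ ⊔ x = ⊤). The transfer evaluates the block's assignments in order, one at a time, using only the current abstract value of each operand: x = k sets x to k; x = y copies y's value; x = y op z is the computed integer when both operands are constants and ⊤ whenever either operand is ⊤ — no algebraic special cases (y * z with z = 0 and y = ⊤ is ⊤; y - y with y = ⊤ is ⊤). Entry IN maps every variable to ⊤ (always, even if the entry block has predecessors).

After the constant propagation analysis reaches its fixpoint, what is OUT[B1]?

Answer: {a: ⊤, b: ⊤, c: 6, d: 6, e: ⊤, f: ⊤}

Working:
Per-block solution:
  B0:   IN=(all ⊤)   OUT=(all ⊤)
  B1:   IN=(all ⊤)   OUT={c:6, d:6; rest ⊤}
  B2:   IN=(all ⊤)   OUT=(all ⊤)
  B3:   IN=(all ⊤)   OUT=(all ⊤)
  B4:   IN=(all ⊤)   OUT={e:-3, f:2; rest ⊤}
  B5:   IN={e:-3, f:2; rest ⊤}   OUT={e:-3, f:2; rest ⊤}
  B6:   IN=(all ⊤)   OUT={c:3; rest ⊤}
  B7:   IN={c:3; rest ⊤}   OUT={c:3; rest ⊤}
  B8:   IN={c:3; rest ⊤}   OUT={c:3, f:3; rest ⊤}
  B9:   IN={c:3, f:3; rest ⊤}   OUT={a:0, c:3, f:3; rest ⊤}

Merge at B1: IN[B1] = OUT[B0] ⊔ OUT[B4] = {a: ⊤, b: ⊤, c: ⊤, d: ⊤, e: ⊤, f: ⊤}
Applying B1's transfer function to that IN value gives OUT[B1] (row B1 above).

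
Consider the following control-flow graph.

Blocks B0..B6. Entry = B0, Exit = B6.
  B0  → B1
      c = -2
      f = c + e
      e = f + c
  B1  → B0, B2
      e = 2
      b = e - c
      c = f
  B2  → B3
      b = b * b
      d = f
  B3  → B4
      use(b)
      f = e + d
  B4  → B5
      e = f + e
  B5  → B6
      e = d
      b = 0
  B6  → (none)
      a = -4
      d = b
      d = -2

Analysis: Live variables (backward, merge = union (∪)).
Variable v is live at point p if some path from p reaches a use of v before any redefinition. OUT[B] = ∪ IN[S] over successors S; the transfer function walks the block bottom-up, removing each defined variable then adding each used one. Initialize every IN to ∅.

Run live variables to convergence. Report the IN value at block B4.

Answer: {d, e, f}

Working:
Per-block solution:
  B0:  IN={e}  OUT={c, f}
  B1:  IN={c, f}  OUT={b, e, f}
  B2:  IN={b, e, f}  OUT={b, d, e}
  B3:  IN={b, d, e}  OUT={d, e, f}
  B4:  IN={d, e, f}  OUT={d}
  B5:  IN={d}  OUT={b}
  B6:  IN={b}  OUT={}

Merge at B4: OUT[B4] = IN[B5] = {d}
Applying B4's transfer function to that OUT value gives IN[B4] (row B4 above).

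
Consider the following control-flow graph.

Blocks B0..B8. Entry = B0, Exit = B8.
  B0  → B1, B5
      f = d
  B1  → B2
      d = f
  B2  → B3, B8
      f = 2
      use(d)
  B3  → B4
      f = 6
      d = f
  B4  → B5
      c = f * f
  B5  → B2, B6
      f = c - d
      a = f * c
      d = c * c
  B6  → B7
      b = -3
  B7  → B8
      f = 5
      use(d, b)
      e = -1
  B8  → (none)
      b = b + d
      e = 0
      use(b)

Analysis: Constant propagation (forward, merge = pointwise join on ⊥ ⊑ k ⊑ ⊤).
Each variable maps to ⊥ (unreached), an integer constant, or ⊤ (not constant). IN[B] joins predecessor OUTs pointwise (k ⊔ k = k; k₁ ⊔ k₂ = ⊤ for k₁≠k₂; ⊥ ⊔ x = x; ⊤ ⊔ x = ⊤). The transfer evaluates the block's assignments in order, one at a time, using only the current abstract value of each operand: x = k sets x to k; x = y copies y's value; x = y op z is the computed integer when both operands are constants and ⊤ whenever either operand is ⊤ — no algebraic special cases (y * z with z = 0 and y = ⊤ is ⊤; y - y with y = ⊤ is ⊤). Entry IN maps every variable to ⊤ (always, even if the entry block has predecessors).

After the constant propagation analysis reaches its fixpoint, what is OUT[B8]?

Fixpoint table:
  B0:   IN=(all ⊤)   OUT=(all ⊤)
  B1:   IN=(all ⊤)   OUT=(all ⊤)
  B2:   IN=(all ⊤)   OUT={f:2; rest ⊤}
  B3:   IN={f:2; rest ⊤}   OUT={d:6, f:6; rest ⊤}
  B4:   IN={d:6, f:6; rest ⊤}   OUT={c:36, d:6, f:6; rest ⊤}
  B5:   IN=(all ⊤)   OUT=(all ⊤)
  B6:   IN=(all ⊤)   OUT={b:-3; rest ⊤}
  B7:   IN={b:-3; rest ⊤}   OUT={b:-3, e:-1, f:5; rest ⊤}
  B8:   IN=(all ⊤)   OUT={e:0; rest ⊤}

Merge at B8: IN[B8] = OUT[B2] ⊔ OUT[B7] = {a: ⊤, b: ⊤, c: ⊤, d: ⊤, e: ⊤, f: ⊤}
Applying B8's transfer function to that IN value gives OUT[B8] (row B8 above).

Answer: {a: ⊤, b: ⊤, c: ⊤, d: ⊤, e: 0, f: ⊤}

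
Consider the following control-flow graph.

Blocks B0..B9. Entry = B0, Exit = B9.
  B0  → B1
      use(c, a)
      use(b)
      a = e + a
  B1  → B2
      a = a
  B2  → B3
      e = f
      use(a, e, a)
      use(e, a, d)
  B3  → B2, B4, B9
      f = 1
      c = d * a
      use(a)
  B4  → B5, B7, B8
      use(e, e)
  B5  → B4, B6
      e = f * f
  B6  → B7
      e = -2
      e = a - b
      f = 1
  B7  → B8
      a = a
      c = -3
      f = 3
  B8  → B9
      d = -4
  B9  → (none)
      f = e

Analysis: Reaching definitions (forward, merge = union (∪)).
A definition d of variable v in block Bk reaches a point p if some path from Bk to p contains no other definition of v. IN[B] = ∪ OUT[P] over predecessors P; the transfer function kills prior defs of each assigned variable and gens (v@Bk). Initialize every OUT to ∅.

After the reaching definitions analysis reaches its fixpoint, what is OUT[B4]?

Fixpoint table:
  B0:   IN={}   OUT={a@B0}
  B1:   IN={a@B0}   OUT={a@B1}
  B2:   IN={a@B1, c@B3, e@B2, f@B3}   OUT={a@B1, c@B3, e@B2, f@B3}
  B3:   IN={a@B1, c@B3, e@B2, f@B3}   OUT={a@B1, c@B3, e@B2, f@B3}
  B4:   IN={a@B1, c@B3, e@B2, e@B5, f@B3}   OUT={a@B1, c@B3, e@B2, e@B5, f@B3}
  B5:   IN={a@B1, c@B3, e@B2, e@B5, f@B3}   OUT={a@B1, c@B3, e@B5, f@B3}
  B6:   IN={a@B1, c@B3, e@B5, f@B3}   OUT={a@B1, c@B3, e@B6, f@B6}
  B7:   IN={a@B1, c@B3, e@B2, e@B5, e@B6, f@B3, f@B6}   OUT={a@B7, c@B7, e@B2, e@B5, e@B6, f@B7}
  B8:   IN={a@B1, a@B7, c@B3, c@B7, e@B2, e@B5, e@B6, f@B3, f@B7}   OUT={a@B1, a@B7, c@B3, c@B7, d@B8, e@B2, e@B5, e@B6, f@B3, f@B7}
  B9:   IN={a@B1, a@B7, c@B3, c@B7, d@B8, e@B2, e@B5, e@B6, f@B3, f@B7}   OUT={a@B1, a@B7, c@B3, c@B7, d@B8, e@B2, e@B5, e@B6, f@B9}

Merge at B4: IN[B4] = OUT[B3] ⊔ OUT[B5] = {a@B1, c@B3, e@B2, e@B5, f@B3}
Applying B4's transfer function to that IN value gives OUT[B4] (row B4 above).

Answer: {a@B1, c@B3, e@B2, e@B5, f@B3}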